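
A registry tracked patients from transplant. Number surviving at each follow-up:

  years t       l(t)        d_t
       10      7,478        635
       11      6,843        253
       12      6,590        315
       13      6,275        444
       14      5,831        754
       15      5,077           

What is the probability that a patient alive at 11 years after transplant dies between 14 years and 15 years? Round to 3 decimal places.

0.110

This is the probability of reaching 14 but not 15, conditional on being alive at 11: (l(14) − l(15)) / l(11).
= (5,831 − 5,077) / 6,843 = 754 / 6,843 = 0.110186.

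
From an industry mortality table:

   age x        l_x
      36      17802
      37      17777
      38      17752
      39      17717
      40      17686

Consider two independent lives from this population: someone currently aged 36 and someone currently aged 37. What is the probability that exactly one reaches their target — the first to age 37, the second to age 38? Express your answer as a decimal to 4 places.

0.0028

p₁ = l_37/l_36 = 17777/17802 = 0.998596; p₂ = l_38/l_37 = 17752/17777 = 0.998594.
P(exactly one) = p₁(1−p₂) + (1−p₁)p₂ = 0.001404 + 0.001402 = 0.002806.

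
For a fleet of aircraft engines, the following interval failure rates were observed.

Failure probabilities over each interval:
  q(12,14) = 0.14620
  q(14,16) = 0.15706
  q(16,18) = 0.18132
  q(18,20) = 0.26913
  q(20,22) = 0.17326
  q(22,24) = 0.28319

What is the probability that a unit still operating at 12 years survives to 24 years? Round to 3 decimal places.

0.255

Chaining the interval survival probabilities: (1 − 0.14620) × (1 − 0.15706) × (1 − 0.18132) × (1 − 0.26913) × (1 − 0.17326) × (1 − 0.28319).
= 0.85380 × 0.84294 × 0.81868 × 0.73087 × 0.82674 × 0.71681 = 0.255200.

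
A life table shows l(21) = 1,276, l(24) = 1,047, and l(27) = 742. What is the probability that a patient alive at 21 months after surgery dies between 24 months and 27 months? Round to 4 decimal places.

0.2390

This is the probability of reaching 24 but not 27, conditional on being alive at 21: (l(24) − l(27)) / l(21).
= (1,047 − 742) / 1,276 = 305 / 1,276 = 0.239028.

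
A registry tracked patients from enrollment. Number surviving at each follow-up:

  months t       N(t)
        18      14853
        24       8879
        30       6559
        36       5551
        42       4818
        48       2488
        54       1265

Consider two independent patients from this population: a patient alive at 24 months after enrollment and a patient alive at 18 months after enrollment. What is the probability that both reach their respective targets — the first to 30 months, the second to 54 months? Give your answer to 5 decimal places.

p₁ = N(30)/N(24) = 6559/8879 = 0.738709; p₂ = N(54)/N(18) = 1265/14853 = 0.085168.
P(both) = p₁ × p₂ = 0.738709 × 0.085168 = 0.062914.

0.06291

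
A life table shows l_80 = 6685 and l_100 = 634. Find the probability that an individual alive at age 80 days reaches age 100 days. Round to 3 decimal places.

0.095

The conditional survival probability is l_100/l_80 = 634/6685 = 0.094839.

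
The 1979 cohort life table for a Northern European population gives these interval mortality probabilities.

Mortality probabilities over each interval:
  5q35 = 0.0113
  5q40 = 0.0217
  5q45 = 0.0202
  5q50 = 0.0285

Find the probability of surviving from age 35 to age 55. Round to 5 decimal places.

0.92070

Chaining the interval survival probabilities: (1 − 0.0113) × (1 − 0.0217) × (1 − 0.0202) × (1 − 0.0285).
= 0.9887 × 0.9783 × 0.9798 × 0.9715 = 0.920697.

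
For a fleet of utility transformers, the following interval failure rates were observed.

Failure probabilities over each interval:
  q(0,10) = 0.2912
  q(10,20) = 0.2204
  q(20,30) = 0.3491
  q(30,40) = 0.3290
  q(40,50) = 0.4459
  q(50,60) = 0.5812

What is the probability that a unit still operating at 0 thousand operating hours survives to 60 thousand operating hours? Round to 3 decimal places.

Survival from 0 to 60 is the product of surviving each interval: (1 − 0.2912) × (1 − 0.2204) × (1 − 0.3491) × (1 − 0.3290) × (1 − 0.4459) × (1 − 0.5812).
= 0.7088 × 0.7796 × 0.6509 × 0.6710 × 0.5541 × 0.4188 = 0.056005.

0.056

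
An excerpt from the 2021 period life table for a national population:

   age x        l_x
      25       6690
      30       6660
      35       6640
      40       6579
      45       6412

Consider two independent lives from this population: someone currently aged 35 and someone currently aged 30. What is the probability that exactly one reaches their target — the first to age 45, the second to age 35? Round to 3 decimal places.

p₁ = l_45/l_35 = 6412/6640 = 0.965663; p₂ = l_35/l_30 = 6640/6660 = 0.996997.
P(exactly one) = p₁(1−p₂) + (1−p₁)p₂ = 0.002900 + 0.034234 = 0.037134.

0.037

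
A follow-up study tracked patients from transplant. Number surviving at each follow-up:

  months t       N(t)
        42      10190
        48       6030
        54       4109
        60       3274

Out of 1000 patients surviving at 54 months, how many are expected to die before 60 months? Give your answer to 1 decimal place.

The relevant probability is 1 − 3274/4109 = 0.203212.
Expected number = 1000 × 0.203212 = 203.2.

203.2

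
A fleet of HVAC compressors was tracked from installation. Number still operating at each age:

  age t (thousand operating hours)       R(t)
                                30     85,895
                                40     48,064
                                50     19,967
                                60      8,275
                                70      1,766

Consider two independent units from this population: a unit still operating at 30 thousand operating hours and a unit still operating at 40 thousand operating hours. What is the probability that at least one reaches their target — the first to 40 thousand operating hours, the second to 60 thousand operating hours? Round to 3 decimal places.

0.635

p₁ = R(40)/R(30) = 48,064/85,895 = 0.559567; p₂ = R(60)/R(40) = 8,275/48,064 = 0.172166.
P(at least one) = 1 − (1−p₁)(1−p₂) = 1 − 0.440433 × 0.827834 = 0.635395.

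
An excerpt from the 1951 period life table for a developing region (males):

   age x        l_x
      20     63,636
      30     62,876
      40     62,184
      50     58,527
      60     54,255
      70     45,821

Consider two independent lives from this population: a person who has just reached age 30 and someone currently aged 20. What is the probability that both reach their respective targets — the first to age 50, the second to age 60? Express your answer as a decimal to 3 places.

p₁ = l_50/l_30 = 58,527/62,876 = 0.930832; p₂ = l_60/l_20 = 54,255/63,636 = 0.852583.
P(both) = p₁ × p₂ = 0.930832 × 0.852583 = 0.793612.

0.794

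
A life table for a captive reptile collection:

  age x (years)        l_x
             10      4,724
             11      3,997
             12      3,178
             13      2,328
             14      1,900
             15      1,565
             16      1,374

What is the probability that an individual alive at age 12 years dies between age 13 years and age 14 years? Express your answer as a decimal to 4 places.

This is the probability of reaching 13 but not 14, conditional on being alive at 12: (l_13 − l_14) / l_12.
= (2,328 − 1,900) / 3,178 = 428 / 3,178 = 0.134676.

0.1347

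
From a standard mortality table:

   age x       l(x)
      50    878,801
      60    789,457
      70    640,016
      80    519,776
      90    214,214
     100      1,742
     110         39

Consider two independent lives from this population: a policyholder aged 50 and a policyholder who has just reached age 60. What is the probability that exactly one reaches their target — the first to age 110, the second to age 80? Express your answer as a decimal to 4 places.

p₁ = l(110)/l(50) = 39/878,801 = 0.000044; p₂ = l(80)/l(60) = 519,776/789,457 = 0.658397.
P(exactly one) = p₁(1−p₂) + (1−p₁)p₂ = 0.000015 + 0.658368 = 0.658383.

0.6584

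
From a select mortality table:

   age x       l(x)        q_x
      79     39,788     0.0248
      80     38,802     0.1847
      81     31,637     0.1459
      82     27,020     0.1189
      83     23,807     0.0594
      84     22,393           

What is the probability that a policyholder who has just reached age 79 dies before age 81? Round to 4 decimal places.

P(die before 81 | alive at 79) = 1 − l(81)/l(79) = 1 − 31,637/39,788 = (8,151)/39,788 = 0.204861.

0.2049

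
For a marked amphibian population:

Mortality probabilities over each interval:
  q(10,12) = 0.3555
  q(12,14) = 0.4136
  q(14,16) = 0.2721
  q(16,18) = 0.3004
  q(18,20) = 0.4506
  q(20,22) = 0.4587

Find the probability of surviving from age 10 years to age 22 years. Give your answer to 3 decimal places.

0.057

The overall survival probability is (1 − 0.3555) × (1 − 0.4136) × (1 − 0.2721) × (1 − 0.3004) × (1 − 0.4506) × (1 − 0.4587).
= 0.6445 × 0.5864 × 0.7279 × 0.6996 × 0.5494 × 0.5413 = 0.057235.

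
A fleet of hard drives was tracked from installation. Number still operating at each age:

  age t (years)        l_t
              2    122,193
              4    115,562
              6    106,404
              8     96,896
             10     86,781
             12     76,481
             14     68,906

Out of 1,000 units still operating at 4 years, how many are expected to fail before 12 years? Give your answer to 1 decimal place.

The relevant probability is 1 − 76,481/115,562 = 0.338182.
Expected number = 1,000 × 0.338182 = 338.2.

338.2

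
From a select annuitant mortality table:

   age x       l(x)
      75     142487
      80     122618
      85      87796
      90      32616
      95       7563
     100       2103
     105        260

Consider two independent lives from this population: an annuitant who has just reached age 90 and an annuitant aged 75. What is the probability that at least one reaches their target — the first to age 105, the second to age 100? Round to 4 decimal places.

0.0226

p₁ = l(105)/l(90) = 260/32616 = 0.007972; p₂ = l(100)/l(75) = 2103/142487 = 0.014759.
P(at least one) = 1 − (1−p₁)(1−p₂) = 1 − 0.992028 × 0.985241 = 0.022613.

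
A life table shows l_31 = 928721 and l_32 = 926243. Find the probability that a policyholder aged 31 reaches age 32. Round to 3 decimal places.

The conditional survival probability is l_32/l_31 = 926243/928721 = 0.997332.

0.997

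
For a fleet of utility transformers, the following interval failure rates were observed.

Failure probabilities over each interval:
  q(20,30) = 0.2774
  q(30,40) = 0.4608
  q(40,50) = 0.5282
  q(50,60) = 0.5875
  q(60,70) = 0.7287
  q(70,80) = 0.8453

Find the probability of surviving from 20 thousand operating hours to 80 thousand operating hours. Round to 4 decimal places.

0.0032

P(survive 20→80) = (1 − 0.2774) × (1 − 0.4608) × (1 − 0.5282) × (1 − 0.5875) × (1 − 0.7287) × (1 − 0.8453).
= 0.7226 × 0.5392 × 0.4718 × 0.4125 × 0.2713 × 0.1547 = 0.003183.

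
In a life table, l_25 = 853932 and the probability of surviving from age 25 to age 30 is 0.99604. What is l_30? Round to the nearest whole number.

l_30 = l_25 × p = 853932 × 0.99604 = 850550.

850550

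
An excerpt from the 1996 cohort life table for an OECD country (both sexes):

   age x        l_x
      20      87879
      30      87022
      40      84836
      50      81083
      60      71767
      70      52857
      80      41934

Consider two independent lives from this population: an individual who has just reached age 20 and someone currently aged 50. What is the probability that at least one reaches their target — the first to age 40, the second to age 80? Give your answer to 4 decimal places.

p₁ = l_40/l_20 = 84836/87879 = 0.965373; p₂ = l_80/l_50 = 41934/81083 = 0.517174.
P(at least one) = 1 − (1−p₁)(1−p₂) = 1 − 0.034627 × 0.482826 = 0.983281.

0.9833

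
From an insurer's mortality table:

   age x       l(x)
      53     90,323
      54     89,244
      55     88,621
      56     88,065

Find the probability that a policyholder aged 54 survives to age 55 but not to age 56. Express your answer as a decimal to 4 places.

0.0062

This is the probability of reaching 55 but not 56, conditional on being alive at 54: (l(55) − l(56)) / l(54).
= (88,621 − 88,065) / 89,244 = 556 / 89,244 = 0.006230.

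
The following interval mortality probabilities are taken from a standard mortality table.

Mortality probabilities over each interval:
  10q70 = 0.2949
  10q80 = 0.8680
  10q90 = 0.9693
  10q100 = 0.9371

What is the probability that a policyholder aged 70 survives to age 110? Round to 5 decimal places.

0.00018

Chaining the interval survival probabilities: (1 − 0.2949) × (1 − 0.8680) × (1 − 0.9693) × (1 − 0.9371).
= 0.7051 × 0.1320 × 0.0307 × 0.0629 = 0.000180.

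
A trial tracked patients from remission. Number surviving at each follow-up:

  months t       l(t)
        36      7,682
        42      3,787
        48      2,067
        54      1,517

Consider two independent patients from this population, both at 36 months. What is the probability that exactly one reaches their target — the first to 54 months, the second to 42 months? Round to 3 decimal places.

p₁ = l(54)/l(36) = 1,517/7,682 = 0.197475; p₂ = l(42)/l(36) = 3,787/7,682 = 0.492971.
P(exactly one) = p₁(1−p₂) + (1−p₁)p₂ = 0.100126 + 0.395622 = 0.495747.

0.496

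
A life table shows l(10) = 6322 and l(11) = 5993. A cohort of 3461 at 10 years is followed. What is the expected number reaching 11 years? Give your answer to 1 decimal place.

3280.9

The relevant probability is 5993/6322 = 0.947960.
Expected number = 3461 × 0.947960 = 3280.9.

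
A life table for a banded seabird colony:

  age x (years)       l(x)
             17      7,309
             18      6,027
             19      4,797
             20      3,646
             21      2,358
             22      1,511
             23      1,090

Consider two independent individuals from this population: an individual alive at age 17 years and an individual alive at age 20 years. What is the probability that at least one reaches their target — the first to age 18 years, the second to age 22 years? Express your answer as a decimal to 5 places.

p₁ = l(18)/l(17) = 6,027/7,309 = 0.824600; p₂ = l(22)/l(20) = 1,511/3,646 = 0.414427.
P(at least one) = 1 − (1−p₁)(1−p₂) = 1 − 0.175400 × 0.585573 = 0.897290.

0.89729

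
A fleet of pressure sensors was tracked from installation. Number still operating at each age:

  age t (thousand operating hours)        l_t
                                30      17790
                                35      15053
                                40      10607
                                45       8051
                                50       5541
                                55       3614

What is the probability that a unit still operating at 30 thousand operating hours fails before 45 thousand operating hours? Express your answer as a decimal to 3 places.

0.547

P(fail before 45 | operational at 30) = 1 − l_45/l_30 = 1 − 8051/17790 = (9739)/17790 = 0.547442.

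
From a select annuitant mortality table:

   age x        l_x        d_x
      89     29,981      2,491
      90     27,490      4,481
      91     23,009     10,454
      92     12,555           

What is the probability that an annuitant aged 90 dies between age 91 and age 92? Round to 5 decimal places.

We want 1|1q90 = (l_91 − l_92)/l_90.
This is the probability of reaching 91 but not 92, conditional on being alive at 90: (l_91 − l_92) / l_90.
= (23,009 − 12,555) / 27,490 = 10,454 / 27,490 = 0.380284.

0.38028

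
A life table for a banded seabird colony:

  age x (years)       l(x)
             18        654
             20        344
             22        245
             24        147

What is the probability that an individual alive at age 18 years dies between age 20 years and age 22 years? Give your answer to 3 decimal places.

0.151

This is the probability of reaching 20 but not 22, conditional on being alive at 18: (l(20) − l(22)) / l(18).
= (344 − 245) / 654 = 99 / 654 = 0.151376.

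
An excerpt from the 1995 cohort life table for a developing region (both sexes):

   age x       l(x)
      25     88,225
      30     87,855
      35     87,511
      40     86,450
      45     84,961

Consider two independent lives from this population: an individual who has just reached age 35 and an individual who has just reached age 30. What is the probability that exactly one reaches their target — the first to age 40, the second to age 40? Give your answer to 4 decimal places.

0.0277

p₁ = l(40)/l(35) = 86,450/87,511 = 0.987876; p₂ = l(40)/l(30) = 86,450/87,855 = 0.984008.
P(exactly one) = p₁(1−p₂) + (1−p₁)p₂ = 0.015798 + 0.011930 = 0.027728.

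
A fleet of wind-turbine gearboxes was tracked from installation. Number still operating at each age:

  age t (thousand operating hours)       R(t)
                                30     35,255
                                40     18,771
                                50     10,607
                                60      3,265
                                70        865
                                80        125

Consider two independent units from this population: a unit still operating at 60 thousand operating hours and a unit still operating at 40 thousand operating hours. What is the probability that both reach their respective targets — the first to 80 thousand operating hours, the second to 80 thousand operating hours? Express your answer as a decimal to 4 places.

p₁ = R(80)/R(60) = 125/3,265 = 0.038285; p₂ = R(80)/R(40) = 125/18,771 = 0.006659.
P(both) = p₁ × p₂ = 0.038285 × 0.006659 = 0.000255.

0.0003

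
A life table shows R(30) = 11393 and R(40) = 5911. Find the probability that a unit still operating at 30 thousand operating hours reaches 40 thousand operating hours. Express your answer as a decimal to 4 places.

The conditional survival probability is R(40)/R(30) = 5911/11393 = 0.518827.

0.5188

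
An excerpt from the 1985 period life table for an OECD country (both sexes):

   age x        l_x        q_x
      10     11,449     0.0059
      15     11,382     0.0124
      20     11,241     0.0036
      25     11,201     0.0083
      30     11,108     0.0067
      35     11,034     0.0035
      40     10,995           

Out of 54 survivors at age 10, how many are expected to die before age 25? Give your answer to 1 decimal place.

The relevant probability is 1 − 11,201/11,449 = 0.021661.
Expected number = 54 × 0.021661 = 1.2.

1.2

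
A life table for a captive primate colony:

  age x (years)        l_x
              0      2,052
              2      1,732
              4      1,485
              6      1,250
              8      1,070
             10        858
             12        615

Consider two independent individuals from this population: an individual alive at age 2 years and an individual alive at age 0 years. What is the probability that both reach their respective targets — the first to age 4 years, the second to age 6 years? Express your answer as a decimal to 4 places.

p₁ = l_4/l_2 = 1,485/1,732 = 0.857390; p₂ = l_6/l_0 = 1,250/2,052 = 0.609162.
P(both) = p₁ × p₂ = 0.857390 × 0.609162 = 0.522289.

0.5223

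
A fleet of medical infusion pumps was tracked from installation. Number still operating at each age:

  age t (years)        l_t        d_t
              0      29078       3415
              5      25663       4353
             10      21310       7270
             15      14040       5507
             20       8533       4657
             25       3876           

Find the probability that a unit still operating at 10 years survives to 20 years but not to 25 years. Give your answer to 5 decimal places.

This is the probability of reaching 20 but not 25, conditional on being operational at 10: (l_20 − l_25) / l_10.
= (8533 − 3876) / 21310 = 4657 / 21310 = 0.218536.

0.21854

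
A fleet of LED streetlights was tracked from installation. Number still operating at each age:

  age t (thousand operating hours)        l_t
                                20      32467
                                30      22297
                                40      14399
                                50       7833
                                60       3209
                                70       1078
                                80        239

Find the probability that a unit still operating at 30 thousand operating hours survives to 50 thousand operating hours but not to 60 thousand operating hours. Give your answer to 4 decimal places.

This is the probability of reaching 50 but not 60, conditional on being operational at 30: (l_50 − l_60) / l_30.
= (7833 − 3209) / 22297 = 4624 / 22297 = 0.207382.

0.2074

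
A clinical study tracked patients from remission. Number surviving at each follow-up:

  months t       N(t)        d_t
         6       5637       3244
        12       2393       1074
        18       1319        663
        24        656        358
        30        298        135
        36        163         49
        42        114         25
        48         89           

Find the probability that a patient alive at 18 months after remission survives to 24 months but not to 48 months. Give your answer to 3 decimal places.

0.430

This is the probability of reaching 24 but not 48, conditional on being alive at 18: (N(24) − N(48)) / N(18).
= (656 − 89) / 1319 = 567 / 1319 = 0.429871.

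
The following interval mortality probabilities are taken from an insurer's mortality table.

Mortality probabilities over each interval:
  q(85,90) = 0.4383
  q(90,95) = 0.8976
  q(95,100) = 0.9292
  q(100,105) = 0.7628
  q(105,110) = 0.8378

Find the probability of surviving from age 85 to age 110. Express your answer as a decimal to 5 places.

Survival from 85 to 110 is the product of surviving each interval: (1 − 0.4383) × (1 − 0.8976) × (1 − 0.9292) × (1 − 0.7628) × (1 − 0.8378).
= 0.5617 × 0.1024 × 0.0708 × 0.2372 × 0.1622 = 0.000157.

0.00016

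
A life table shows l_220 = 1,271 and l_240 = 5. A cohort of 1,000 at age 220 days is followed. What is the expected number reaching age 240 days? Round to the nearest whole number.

4

The relevant probability is 5/1,271 = 0.003934.
Expected number = 1,000 × 0.003934 = 4.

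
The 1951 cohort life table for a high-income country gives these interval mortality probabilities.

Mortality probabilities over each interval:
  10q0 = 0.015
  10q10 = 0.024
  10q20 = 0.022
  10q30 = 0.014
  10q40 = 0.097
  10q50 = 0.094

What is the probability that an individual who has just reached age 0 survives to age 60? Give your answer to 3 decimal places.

Survival from 0 to 60 is the product of surviving each interval: (1 − 0.015) × (1 − 0.024) × (1 − 0.022) × (1 − 0.014) × (1 − 0.097) × (1 − 0.094).
= 0.985 × 0.976 × 0.978 × 0.986 × 0.903 × 0.906 = 0.758434.

0.758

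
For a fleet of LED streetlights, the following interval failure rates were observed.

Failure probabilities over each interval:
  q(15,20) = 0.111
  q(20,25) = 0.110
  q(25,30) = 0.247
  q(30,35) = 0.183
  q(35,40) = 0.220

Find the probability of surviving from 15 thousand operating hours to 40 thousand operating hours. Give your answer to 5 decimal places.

0.37967

P(survive 15→40) = (1 − 0.111) × (1 − 0.110) × (1 − 0.247) × (1 − 0.183) × (1 − 0.220).
= 0.889 × 0.890 × 0.753 × 0.817 × 0.780 = 0.379667.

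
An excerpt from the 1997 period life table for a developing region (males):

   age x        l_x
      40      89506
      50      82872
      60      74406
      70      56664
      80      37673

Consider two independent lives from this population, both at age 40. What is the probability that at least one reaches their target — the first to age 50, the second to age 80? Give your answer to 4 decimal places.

0.9571

p₁ = l_50/l_40 = 82872/89506 = 0.925882; p₂ = l_80/l_40 = 37673/89506 = 0.420899.
P(at least one) = 1 − (1−p₁)(1−p₂) = 1 − 0.074118 × 0.579101 = 0.957078.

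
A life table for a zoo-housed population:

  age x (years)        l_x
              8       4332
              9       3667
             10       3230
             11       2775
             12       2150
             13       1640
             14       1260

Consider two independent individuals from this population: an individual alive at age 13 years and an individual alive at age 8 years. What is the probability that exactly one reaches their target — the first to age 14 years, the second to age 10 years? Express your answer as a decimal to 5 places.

0.36821

p₁ = l_14/l_13 = 1260/1640 = 0.768293; p₂ = l_10/l_8 = 3230/4332 = 0.745614.
P(exactly one) = p₁(1−p₂) + (1−p₁)p₂ = 0.195443 + 0.172764 = 0.368207.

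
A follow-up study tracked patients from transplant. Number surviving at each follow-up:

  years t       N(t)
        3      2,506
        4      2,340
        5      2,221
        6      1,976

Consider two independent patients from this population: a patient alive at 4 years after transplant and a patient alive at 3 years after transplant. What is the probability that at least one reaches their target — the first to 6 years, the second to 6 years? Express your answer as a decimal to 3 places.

p₁ = N(6)/N(4) = 1,976/2,340 = 0.844444; p₂ = N(6)/N(3) = 1,976/2,506 = 0.788508.
P(at least one) = 1 − (1−p₁)(1−p₂) = 1 − 0.155556 × 0.211492 = 0.967101.

0.967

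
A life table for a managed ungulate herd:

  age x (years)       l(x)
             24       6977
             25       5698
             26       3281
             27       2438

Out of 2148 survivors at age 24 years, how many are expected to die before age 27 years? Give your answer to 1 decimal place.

The relevant probability is 1 − 2438/6977 = 0.650566.
Expected number = 2148 × 0.650566 = 1397.4.

1397.4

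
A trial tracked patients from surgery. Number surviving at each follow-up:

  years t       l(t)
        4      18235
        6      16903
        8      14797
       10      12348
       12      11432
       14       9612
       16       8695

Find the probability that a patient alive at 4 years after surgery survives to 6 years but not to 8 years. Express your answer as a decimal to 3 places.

This is the probability of reaching 6 but not 8, conditional on being alive at 4: (l(6) − l(8)) / l(4).
= (16903 − 14797) / 18235 = 2106 / 18235 = 0.115492.

0.115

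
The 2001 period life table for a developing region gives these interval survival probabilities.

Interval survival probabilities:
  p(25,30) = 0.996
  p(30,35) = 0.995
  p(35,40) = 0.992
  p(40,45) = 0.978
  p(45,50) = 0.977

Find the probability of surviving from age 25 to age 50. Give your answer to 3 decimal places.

0.939

P(survive 25→50) = 0.996 × 0.995 × 0.992 × 0.978 × 0.977.
= 0.939350.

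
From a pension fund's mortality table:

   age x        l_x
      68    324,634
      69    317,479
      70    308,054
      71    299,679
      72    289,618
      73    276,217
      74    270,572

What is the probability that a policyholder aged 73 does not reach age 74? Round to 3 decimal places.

P(die before 74 | alive at 73) = 1 − l_74/l_73 = 1 − 270,572/276,217 = (5,645)/276,217 = 0.020437.

0.020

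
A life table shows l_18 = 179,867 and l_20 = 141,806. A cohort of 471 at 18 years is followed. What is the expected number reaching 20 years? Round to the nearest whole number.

The relevant probability is 141,806/179,867 = 0.788394.
Expected number = 471 × 0.788394 = 371.

371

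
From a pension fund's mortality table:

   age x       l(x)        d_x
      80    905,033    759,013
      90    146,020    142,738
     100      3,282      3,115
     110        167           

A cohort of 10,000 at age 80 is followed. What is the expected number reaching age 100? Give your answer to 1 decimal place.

36.3

The relevant probability is 3,282/905,033 = 0.003626.
Expected number = 10,000 × 0.003626 = 36.3.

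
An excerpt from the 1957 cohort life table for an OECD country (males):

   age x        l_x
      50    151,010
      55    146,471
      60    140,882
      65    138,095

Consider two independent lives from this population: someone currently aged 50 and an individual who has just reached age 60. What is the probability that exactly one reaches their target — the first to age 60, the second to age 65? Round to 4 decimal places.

p₁ = l_60/l_50 = 140,882/151,010 = 0.932932; p₂ = l_65/l_60 = 138,095/140,882 = 0.980217.
P(exactly one) = p₁(1−p₂) + (1−p₁)p₂ = 0.018456 + 0.065741 = 0.084197.

0.0842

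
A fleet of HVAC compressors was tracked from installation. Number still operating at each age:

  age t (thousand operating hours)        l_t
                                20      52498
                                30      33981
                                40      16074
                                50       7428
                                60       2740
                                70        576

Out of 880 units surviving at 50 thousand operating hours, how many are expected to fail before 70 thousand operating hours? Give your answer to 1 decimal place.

The relevant probability is 1 − 576/7428 = 0.922456.
Expected number = 880 × 0.922456 = 811.8.

811.8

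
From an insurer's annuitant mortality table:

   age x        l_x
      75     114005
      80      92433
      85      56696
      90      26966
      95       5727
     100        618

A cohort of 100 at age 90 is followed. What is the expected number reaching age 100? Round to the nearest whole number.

2

The relevant probability is 618/26966 = 0.022918.
Expected number = 100 × 0.022918 = 2.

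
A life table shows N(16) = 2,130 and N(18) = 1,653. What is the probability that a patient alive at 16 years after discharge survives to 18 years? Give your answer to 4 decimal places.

The conditional survival probability is N(18)/N(16) = 1,653/2,130 = 0.776056.

0.7761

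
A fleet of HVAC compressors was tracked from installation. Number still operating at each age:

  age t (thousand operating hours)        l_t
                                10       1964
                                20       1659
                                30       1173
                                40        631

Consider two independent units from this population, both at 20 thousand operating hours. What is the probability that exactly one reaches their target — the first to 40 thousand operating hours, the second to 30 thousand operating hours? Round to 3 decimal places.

0.550

p₁ = l_40/l_20 = 631/1659 = 0.380350; p₂ = l_30/l_20 = 1173/1659 = 0.707052.
P(exactly one) = p₁(1−p₂) + (1−p₁)p₂ = 0.111423 + 0.438125 = 0.549548.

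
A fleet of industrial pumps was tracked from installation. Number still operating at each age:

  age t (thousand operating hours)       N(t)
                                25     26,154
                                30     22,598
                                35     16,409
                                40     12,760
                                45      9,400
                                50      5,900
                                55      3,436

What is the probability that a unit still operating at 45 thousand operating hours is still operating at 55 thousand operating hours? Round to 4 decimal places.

The conditional survival probability is N(55)/N(45) = 3,436/9,400 = 0.365532.

0.3655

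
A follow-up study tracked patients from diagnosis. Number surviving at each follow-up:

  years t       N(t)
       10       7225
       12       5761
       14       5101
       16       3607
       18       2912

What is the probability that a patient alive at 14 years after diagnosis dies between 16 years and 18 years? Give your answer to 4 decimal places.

0.1362

This is the probability of reaching 16 but not 18, conditional on being alive at 14: (N(16) − N(18)) / N(14).
= (3607 − 2912) / 5101 = 695 / 5101 = 0.136248.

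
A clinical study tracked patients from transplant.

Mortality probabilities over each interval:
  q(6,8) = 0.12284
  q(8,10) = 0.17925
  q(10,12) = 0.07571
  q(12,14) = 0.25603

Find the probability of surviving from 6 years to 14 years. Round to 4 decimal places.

0.4951

The overall survival probability is (1 − 0.12284) × (1 − 0.17925) × (1 − 0.07571) × (1 − 0.25603).
= 0.87716 × 0.82075 × 0.92429 × 0.74397 = 0.495055.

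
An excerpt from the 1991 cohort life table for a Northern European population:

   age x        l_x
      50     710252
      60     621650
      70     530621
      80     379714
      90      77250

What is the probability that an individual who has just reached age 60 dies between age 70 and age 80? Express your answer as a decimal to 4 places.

0.2428

We want 10|10q60 = (l_70 − l_80)/l_60.
This is the probability of reaching 70 but not 80, conditional on being alive at 60: (l_70 − l_80) / l_60.
= (530621 − 379714) / 621650 = 150907 / 621650 = 0.242752.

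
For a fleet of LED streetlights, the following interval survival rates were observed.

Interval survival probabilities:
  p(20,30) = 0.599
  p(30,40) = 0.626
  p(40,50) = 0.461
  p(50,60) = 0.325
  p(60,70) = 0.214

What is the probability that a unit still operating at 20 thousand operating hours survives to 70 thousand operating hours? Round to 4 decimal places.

The overall survival probability is 0.599 × 0.626 × 0.461 × 0.325 × 0.214.
= 0.012023.

0.0120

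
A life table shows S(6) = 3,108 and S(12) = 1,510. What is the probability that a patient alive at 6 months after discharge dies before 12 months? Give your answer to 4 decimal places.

0.5142

P(die before 12 | alive at 6) = 1 − S(12)/S(6) = 1 − 1,510/3,108 = (1,598)/3,108 = 0.514157.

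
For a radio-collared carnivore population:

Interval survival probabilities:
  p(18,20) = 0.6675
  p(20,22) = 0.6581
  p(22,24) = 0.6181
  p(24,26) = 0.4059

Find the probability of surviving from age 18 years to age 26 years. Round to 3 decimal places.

Chaining the interval survival probabilities: 0.6675 × 0.6581 × 0.6181 × 0.4059.
= 0.110210.

0.110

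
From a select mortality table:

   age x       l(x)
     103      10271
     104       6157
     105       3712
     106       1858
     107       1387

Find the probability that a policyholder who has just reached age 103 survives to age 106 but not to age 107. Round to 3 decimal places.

This is the probability of reaching 106 but not 107, conditional on being alive at 103: (l(106) − l(107)) / l(103).
= (1858 − 1387) / 10271 = 471 / 10271 = 0.045857.

0.046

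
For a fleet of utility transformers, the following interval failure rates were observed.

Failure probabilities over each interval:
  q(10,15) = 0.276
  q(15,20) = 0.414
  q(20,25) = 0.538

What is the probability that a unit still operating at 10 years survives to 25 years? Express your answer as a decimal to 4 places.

0.1960

P(survive 10→25) = (1 − 0.276) × (1 − 0.414) × (1 − 0.538).
= 0.724 × 0.586 × 0.462 = 0.196010.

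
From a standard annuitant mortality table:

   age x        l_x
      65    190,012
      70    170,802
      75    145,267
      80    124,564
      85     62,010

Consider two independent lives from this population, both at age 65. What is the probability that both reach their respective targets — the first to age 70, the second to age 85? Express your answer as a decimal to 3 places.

p₁ = l_70/l_65 = 170,802/190,012 = 0.898901; p₂ = l_85/l_65 = 62,010/190,012 = 0.326348.
P(both) = p₁ × p₂ = 0.898901 × 0.326348 = 0.293355.

0.293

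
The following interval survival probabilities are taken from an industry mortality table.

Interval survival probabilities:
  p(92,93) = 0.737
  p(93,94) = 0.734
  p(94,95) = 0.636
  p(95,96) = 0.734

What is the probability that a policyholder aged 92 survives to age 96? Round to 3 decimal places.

The overall survival probability is 0.737 × 0.734 × 0.636 × 0.734.
= 0.252532.

0.253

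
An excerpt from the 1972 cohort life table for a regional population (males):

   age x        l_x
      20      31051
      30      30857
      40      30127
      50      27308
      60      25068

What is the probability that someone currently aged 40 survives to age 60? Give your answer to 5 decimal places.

The conditional survival probability is l_60/l_40 = 25068/30127 = 0.832078.

0.83208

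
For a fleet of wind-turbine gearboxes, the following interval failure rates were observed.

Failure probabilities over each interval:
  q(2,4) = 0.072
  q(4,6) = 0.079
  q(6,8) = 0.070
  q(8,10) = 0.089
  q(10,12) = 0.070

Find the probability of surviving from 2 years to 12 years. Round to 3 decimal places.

0.673

P(survive 2→12) = (1 − 0.072) × (1 − 0.079) × (1 − 0.070) × (1 − 0.089) × (1 − 0.070).
= 0.928 × 0.921 × 0.930 × 0.911 × 0.930 = 0.673429.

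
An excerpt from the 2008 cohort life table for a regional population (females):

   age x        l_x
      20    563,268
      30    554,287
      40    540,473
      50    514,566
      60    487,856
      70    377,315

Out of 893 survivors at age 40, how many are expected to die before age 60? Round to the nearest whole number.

The relevant probability is 1 − 487,856/540,473 = 0.097354.
Expected number = 893 × 0.097354 = 87.

87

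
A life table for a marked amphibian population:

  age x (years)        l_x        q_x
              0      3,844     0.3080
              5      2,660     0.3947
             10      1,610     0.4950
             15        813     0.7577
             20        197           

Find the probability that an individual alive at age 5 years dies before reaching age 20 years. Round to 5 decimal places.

P(die before 20 | alive at 5) = 1 − l_20/l_5 = 1 − 197/2,660 = (2,463)/2,660 = 0.925940.

0.92594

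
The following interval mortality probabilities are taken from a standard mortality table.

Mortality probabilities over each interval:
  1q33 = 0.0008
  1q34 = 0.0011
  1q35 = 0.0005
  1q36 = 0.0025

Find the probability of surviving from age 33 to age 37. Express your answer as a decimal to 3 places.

0.995

The overall survival probability is (1 − 0.0008) × (1 − 0.0011) × (1 − 0.0005) × (1 − 0.0025).
= 0.9992 × 0.9989 × 0.9995 × 0.9975 = 0.995108.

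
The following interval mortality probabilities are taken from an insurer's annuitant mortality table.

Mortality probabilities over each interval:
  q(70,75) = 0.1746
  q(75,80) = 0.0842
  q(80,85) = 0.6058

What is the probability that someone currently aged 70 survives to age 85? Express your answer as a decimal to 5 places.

0.29798

Chaining the interval survival probabilities: (1 − 0.1746) × (1 − 0.0842) × (1 − 0.6058).
= 0.8254 × 0.9158 × 0.3942 = 0.297976.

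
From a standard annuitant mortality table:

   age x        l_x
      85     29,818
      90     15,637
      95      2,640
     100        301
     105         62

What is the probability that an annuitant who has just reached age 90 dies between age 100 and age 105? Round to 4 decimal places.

We want 10|5q90 = (l_100 − l_105)/l_90.
This is the probability of reaching 100 but not 105, conditional on being alive at 90: (l_100 − l_105) / l_90.
= (301 − 62) / 15,637 = 239 / 15,637 = 0.015284.

0.0153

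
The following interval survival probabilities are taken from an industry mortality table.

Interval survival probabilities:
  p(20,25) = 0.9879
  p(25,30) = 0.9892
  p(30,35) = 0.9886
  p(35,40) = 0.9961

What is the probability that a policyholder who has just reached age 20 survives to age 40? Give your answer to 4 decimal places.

0.9623

Survival from 20 to 40 is the product of surviving each interval: 0.9879 × 0.9892 × 0.9886 × 0.9961.
= 0.962322.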